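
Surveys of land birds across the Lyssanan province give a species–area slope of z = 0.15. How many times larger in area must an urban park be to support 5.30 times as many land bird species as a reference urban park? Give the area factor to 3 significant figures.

67400

(A₂/A₁)^0.15 = 5.3, so A₂/A₁ = 5.3^(1/0.15) = 5.3^6.667
ln(A₂/A₁) = ln 5.3 / 0.15 = 1.6677 / 0.15 = 11.1180
A₂/A₁ = e^11.1180 ≈ 67376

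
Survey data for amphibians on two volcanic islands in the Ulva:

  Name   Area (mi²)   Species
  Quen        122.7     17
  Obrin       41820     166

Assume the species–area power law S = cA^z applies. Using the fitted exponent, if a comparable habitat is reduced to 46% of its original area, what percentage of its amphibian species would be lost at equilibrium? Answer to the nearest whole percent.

26%

z = ln(166/17) / ln(41820/122.7) = 2.2788 / 5.8314 = 0.3908
S_new/S_old = (A_new/A_old)^z = 0.46^0.3908 = exp(0.3908 × -0.7765) = 0.7383
Fraction lost = 1 − 0.7383 = 0.2617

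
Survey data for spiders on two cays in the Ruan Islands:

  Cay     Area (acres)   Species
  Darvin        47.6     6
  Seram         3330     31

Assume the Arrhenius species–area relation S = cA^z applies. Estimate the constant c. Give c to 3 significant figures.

z = ln(S₂/S₁) / ln(A₂/A₁) = ln(31/6) / ln(3330/47.6) = 1.6422 / 4.2479 = 0.3866
c = S₁ / A₁^z = 6 / 47.6^0.3866 = 6 / 4.452 = 1.348

1.35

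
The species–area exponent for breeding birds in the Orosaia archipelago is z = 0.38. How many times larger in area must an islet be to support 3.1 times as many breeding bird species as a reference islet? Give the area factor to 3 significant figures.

19.6

(A₂/A₁)^0.38 = 3.1, so A₂/A₁ = 3.1^(1/0.38) = 3.1^2.632
ln(A₂/A₁) = ln 3.1 / 0.38 = 1.1314 / 0.38 = 2.9774
A₂/A₁ = e^2.9774 ≈ 19.64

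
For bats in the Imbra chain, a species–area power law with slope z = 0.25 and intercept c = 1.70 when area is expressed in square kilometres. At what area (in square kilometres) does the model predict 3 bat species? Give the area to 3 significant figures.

3 = 1.7 × A^0.25  ⇒  A^0.25 = 3/1.7 = 1.765
ln A = ln(1.765) / 0.25 = 0.5680 / 0.25 = 2.2719
A = e^2.2719 ≈ 9.698 square kilometres

9.70 square kilometres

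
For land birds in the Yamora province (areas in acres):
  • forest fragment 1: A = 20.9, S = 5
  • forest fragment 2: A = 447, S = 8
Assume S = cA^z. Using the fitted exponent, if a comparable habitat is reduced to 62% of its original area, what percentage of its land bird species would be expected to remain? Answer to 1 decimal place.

z = ln(8/5) / ln(447/20.9) = 0.4700 / 3.0628 = 0.1535
S_new/S_old = (A_new/A_old)^z = 0.62^0.1535 = exp(0.1535 × -0.4780) = 0.9293

92.9%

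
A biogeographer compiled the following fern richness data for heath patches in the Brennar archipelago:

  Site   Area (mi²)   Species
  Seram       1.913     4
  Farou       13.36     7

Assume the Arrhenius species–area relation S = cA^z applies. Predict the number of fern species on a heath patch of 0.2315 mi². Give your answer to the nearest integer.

2

z = ln(7/4) / ln(13.36/1.913) = 0.5596 / 1.9436 = 0.2879
c = 4 / 1.913^0.2879 = 4 / 1.205 = 3.319
S₃ = 3.319 × 0.2315^0.2879 = 3.319 × 0.6562 ≈ 2.178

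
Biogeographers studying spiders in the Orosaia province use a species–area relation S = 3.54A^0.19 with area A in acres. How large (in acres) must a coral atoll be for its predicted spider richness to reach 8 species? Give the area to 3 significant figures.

73.0 acres

8 = 3.54 × A^0.19  ⇒  A^0.19 = 8/3.54 = 2.26
ln A = ln(2.26) / 0.19 = 0.8153 / 0.19 = 4.2911
A = e^4.2911 ≈ 73.05 acres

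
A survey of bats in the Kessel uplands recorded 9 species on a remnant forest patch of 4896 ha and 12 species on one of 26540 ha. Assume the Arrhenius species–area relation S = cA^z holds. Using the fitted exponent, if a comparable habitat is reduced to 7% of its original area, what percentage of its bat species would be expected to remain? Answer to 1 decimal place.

63.6%

z = ln(12/9) / ln(26540/4896) = 0.2877 / 1.6902 = 0.1702
S_new/S_old = (A_new/A_old)^z = 0.07^0.1702 = exp(0.1702 × -2.6593) = 0.636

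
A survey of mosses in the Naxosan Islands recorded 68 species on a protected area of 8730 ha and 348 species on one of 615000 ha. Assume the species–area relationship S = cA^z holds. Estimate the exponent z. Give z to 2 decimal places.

Taking logs: ln S = ln c + z ln A, so z = (ln S₂ − ln S₁)/(ln A₂ − ln A₁).
z = ln(348/68) / ln(615000/8730) = ln(5.118) / ln(70.45) = 1.6327 / 4.2549 = 0.3837

0.38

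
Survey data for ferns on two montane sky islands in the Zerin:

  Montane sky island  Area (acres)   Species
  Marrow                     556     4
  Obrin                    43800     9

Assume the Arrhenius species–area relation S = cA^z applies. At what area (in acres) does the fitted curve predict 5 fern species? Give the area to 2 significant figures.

z = ln(9/4) / ln(43800/556) = 0.8109 / 4.3666 = 0.1857
c = 4 / 556^0.1857 = 4 / 3.234 = 1.237
A = (5/1.237)^(1/0.1857) ⇒ ln A = ln(4.043)/0.1857 = 7.5223
A = e^7.5223 ≈ 1849 acres

1800 acres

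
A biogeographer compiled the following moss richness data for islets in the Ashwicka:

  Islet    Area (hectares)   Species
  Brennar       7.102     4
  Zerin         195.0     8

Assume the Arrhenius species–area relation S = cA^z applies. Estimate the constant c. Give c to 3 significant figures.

z = ln(S₂/S₁) / ln(A₂/A₁) = ln(8/4) / ln(195/7.102) = 0.6931 / 3.3126 = 0.2092
c = S₁ / A₁^z = 4 / 7.102^0.2092 = 4 / 1.507 = 2.654

2.65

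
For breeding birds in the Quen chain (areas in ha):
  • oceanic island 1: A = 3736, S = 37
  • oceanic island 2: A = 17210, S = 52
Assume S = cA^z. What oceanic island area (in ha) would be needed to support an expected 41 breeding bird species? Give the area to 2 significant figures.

5900 ha

z = ln(52/37) / ln(17210/3736) = 0.3403 / 1.5275 = 0.2228
c = 37 / 3736^0.2228 = 37 / 6.251 = 5.919
A = (41/5.919)^(1/0.2228) ⇒ ln A = ln(6.927)/0.2228 = 8.6865
A = e^8.6865 ≈ 5922 ha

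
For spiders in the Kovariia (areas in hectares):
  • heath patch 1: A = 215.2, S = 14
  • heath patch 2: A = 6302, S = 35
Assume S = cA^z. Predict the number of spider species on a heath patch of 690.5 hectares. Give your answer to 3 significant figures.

19.2

z = ln(35/14) / ln(6302/215.2) = 0.9163 / 3.3771 = 0.2713
c = 14 / 215.2^0.2713 = 14 / 4.295 = 3.26
S₃ = 3.26 × 690.5^0.2713 = 3.26 × 5.893 ≈ 19.21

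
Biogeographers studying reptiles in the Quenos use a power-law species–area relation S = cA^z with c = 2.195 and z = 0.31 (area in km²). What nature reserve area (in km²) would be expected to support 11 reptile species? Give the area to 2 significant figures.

11 = 2.195 × A^0.31  ⇒  A^0.31 = 11/2.195 = 5.011
ln A = ln(5.011) / 0.31 = 1.6117 / 0.31 = 5.1991
A = e^5.1991 ≈ 181.1 km²

180 km²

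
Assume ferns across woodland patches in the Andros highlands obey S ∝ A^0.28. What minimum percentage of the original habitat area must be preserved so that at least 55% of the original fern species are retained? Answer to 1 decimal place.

11.8%

Need (A_new/A_old)^0.28 = 0.55, so A_new/A_old = 0.55^(1/0.28) = 0.55^3.571
ln(A_new/A_old) = ln 0.55 / 0.28 = -0.5978 / 0.28 = -2.1351
A_new/A_old = e^-2.1351 ≈ 0.1182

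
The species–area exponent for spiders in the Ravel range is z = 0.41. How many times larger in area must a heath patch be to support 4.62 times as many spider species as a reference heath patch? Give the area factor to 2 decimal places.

(A₂/A₁)^0.41 = 4.62, so A₂/A₁ = 4.62^(1/0.41) = 4.62^2.439
ln(A₂/A₁) = ln 4.62 / 0.41 = 1.5304 / 0.41 = 3.7327
A₂/A₁ = e^3.7327 ≈ 41.79

41.79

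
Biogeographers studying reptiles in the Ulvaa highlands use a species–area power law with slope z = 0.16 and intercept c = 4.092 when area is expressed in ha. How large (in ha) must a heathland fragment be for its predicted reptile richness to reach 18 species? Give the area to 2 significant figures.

18 = 4.092 × A^0.16  ⇒  A^0.16 = 18/4.092 = 4.399
ln A = ln(4.399) / 0.16 = 1.4813 / 0.16 = 9.2584
A = e^9.2584 ≈ 10492 ha

10000 ha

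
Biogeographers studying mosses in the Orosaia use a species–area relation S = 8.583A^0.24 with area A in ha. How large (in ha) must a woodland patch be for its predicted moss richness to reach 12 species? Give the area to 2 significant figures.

4.0 ha

12 = 8.583 × A^0.24  ⇒  A^0.24 = 12/8.583 = 1.398
ln A = ln(1.398) / 0.24 = 0.3351 / 0.24 = 1.3963
A = e^1.3963 ≈ 4.04 ha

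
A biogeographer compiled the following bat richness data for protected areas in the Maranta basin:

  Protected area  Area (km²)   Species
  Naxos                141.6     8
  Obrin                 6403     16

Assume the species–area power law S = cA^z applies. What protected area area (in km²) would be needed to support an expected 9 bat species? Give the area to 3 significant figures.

271 km²

z = ln(16/8) / ln(6403/141.6) = 0.6931 / 3.8115 = 0.1819
c = 8 / 141.6^0.1819 = 8 / 2.461 = 3.25
A = (9/3.25)^(1/0.1819) ⇒ ln A = ln(2.769)/0.1819 = 5.6007
A = e^5.6007 ≈ 270.6 km²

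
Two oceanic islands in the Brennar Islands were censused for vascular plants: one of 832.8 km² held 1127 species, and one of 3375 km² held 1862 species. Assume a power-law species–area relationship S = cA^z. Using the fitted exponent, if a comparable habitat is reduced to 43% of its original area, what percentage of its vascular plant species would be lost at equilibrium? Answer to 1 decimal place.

z = ln(1862/1127) / ln(3375/832.8) = 0.5021 / 1.3994 = 0.3588
S_new/S_old = (A_new/A_old)^z = 0.43^0.3588 = exp(0.3588 × -0.8440) = 0.7387
Fraction lost = 1 − 0.7387 = 0.2613

26.1%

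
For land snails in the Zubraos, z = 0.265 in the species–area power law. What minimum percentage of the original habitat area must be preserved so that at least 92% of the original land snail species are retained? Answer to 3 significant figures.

73.0%

Need (A_new/A_old)^0.265 = 0.92, so A_new/A_old = 0.92^(1/0.265) = 0.92^3.774
ln(A_new/A_old) = ln 0.92 / 0.265 = -0.0834 / 0.265 = -0.3146
A_new/A_old = e^-0.3146 ≈ 0.73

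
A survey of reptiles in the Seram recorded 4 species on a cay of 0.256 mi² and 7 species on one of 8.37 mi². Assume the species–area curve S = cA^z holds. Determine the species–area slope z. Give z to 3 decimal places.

0.160

Taking logs: ln S = ln c + z ln A, so z = (ln S₂ − ln S₁)/(ln A₂ − ln A₁).
z = ln(7/4) / ln(8.37/0.256) = ln(1.75) / ln(32.7) = 0.5596 / 3.4872 = 0.1605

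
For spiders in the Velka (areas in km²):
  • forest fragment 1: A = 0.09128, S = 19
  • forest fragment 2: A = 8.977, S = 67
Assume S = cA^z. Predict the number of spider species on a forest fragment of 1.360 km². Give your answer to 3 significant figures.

z = ln(67/19) / ln(8.977/0.09128) = 1.2603 / 4.5885 = 0.2747
c = 19 / 0.09128^0.2747 = 19 / 0.5182 = 36.67
S₃ = 36.67 × 1.36^0.2747 = 36.67 × 1.088 ≈ 39.9

39.9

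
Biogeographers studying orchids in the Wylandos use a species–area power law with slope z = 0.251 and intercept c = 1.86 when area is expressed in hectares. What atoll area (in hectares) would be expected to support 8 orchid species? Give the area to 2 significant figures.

330 hectares

8 = 1.86 × A^0.251  ⇒  A^0.251 = 8/1.86 = 4.301
ln A = ln(4.301) / 0.251 = 1.4589 / 0.251 = 5.8122
A = e^5.8122 ≈ 334.4 hectares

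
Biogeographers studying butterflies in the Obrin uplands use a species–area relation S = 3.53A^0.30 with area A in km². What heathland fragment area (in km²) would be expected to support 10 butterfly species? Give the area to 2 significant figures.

32 km²

10 = 3.53 × A^0.3  ⇒  A^0.3 = 10/3.53 = 2.833
ln A = ln(2.833) / 0.3 = 1.0413 / 0.3 = 3.4710
A = e^3.4710 ≈ 32.17 km²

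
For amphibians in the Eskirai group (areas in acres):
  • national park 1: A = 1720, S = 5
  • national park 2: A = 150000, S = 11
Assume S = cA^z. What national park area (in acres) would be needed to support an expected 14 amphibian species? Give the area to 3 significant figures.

588000 acres

z = ln(11/5) / ln(150000/1720) = 0.7885 / 4.4683 = 0.1765
c = 5 / 1720^0.1765 = 5 / 3.723 = 1.343
A = (14/1.343)^(1/0.1765) ⇒ ln A = ln(10.43)/0.1765 = 13.2851
A = e^13.2851 ≈ 588360 acres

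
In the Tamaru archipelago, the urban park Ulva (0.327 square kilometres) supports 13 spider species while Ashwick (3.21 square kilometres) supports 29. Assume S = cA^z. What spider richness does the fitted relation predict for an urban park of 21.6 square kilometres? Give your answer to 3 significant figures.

56.7

z = ln(29/13) / ln(3.21/0.327) = 0.8023 / 2.2841 = 0.3513
c = 13 / 0.327^0.3513 = 13 / 0.6753 = 19.25
S₃ = 19.25 × 21.6^0.3513 = 19.25 × 2.943 ≈ 56.66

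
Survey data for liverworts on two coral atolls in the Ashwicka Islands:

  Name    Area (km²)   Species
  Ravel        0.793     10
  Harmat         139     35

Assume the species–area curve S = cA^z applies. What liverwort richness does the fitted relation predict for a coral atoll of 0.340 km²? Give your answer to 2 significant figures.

8.1

z = ln(35/10) / ln(139/0.793) = 1.2528 / 5.1664 = 0.2425
c = 10 / 0.793^0.2425 = 10 / 0.9453 = 10.58
S₃ = 10.58 × 0.34^0.2425 = 10.58 × 0.7698 ≈ 8.144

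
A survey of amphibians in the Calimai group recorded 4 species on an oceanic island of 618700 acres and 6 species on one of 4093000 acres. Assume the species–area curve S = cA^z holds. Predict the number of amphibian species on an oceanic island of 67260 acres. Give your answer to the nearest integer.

z = ln(6/4) / ln(4093000/618700) = 0.4055 / 1.8894 = 0.2146
c = 4 / 618700^0.2146 = 4 / 17.49 = 0.2287
S₃ = 0.2287 × 67260^0.2146 = 0.2287 × 10.86 ≈ 2.485

2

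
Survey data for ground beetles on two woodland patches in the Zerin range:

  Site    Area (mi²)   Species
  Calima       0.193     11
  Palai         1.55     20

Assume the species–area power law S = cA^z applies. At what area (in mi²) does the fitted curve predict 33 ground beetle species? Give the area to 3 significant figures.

z = ln(20/11) / ln(1.55/0.193) = 0.5978 / 2.0833 = 0.2870
c = 11 / 0.193^0.2870 = 11 / 0.6237 = 17.64
A = (33/17.64)^(1/0.2870) ⇒ ln A = ln(1.871)/0.2870 = 2.1833
A = e^2.1833 ≈ 8.876 mi²

8.88 mi²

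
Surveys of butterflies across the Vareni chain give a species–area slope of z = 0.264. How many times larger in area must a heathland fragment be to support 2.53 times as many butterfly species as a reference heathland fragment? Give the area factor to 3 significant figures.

33.6

(A₂/A₁)^0.264 = 2.53, so A₂/A₁ = 2.53^(1/0.264) = 2.53^3.788
ln(A₂/A₁) = ln 2.53 / 0.264 = 0.9282 / 0.264 = 3.5160
A₂/A₁ = e^3.5160 ≈ 33.65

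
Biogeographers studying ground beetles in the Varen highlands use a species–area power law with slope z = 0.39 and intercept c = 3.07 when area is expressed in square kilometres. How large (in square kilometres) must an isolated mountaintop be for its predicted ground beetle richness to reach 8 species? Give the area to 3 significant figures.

8 = 3.07 × A^0.39  ⇒  A^0.39 = 8/3.07 = 2.606
ln A = ln(2.606) / 0.39 = 0.9578 / 0.39 = 2.4558
A = e^2.4558 ≈ 11.66 square kilometres

11.7 square kilometres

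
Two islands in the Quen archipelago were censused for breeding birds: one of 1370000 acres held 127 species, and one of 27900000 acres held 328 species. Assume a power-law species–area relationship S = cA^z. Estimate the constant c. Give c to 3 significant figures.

1.49

z = ln(S₂/S₁) / ln(A₂/A₁) = ln(328/127) / ln(27900000/1370000) = 0.9488 / 3.0138 = 0.3148
c = S₁ / A₁^z = 127 / 1370000^0.3148 = 127 / 85.51 = 1.485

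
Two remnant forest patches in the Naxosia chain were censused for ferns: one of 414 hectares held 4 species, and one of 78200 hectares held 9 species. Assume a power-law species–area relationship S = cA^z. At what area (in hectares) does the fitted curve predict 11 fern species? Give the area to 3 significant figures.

286000 hectares

z = ln(9/4) / ln(78200/414) = 0.8109 / 5.2412 = 0.1547
c = 4 / 414^0.1547 = 4 / 2.54 = 1.575
A = (11/1.575)^(1/0.1547) ⇒ ln A = ln(6.986)/0.1547 = 12.5640
A = e^12.5640 ≈ 286069 hectares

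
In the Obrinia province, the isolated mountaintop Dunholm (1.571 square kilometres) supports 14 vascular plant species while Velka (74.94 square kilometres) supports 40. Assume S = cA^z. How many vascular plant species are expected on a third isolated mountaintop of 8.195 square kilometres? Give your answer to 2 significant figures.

22

z = ln(40/14) / ln(74.94/1.571) = 1.0498 / 3.8650 = 0.2716
c = 14 / 1.571^0.2716 = 14 / 1.131 = 12.38
S₃ = 12.38 × 8.195^0.2716 = 12.38 × 1.771 ≈ 21.93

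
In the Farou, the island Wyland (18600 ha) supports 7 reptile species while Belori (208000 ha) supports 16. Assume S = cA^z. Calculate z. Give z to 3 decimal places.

Taking logs: ln S = ln c + z ln A, so z = (ln S₂ − ln S₁)/(ln A₂ − ln A₁).
z = ln(16/7) / ln(208000/18600) = ln(2.286) / ln(11.18) = 0.8267 / 2.4144 = 0.3424

0.342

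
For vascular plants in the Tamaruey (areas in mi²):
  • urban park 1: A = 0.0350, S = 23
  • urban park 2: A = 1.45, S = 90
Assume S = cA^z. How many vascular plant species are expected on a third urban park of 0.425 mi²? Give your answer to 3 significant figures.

z = ln(90/23) / ln(1.45/0.035) = 1.3643 / 3.7240 = 0.3664
c = 23 / 0.035^0.3664 = 23 / 0.2928 = 78.55
S₃ = 78.55 × 0.425^0.3664 = 78.55 × 0.7309 ≈ 57.41

57.4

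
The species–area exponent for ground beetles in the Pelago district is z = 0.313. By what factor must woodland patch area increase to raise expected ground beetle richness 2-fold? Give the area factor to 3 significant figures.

(A₂/A₁)^0.313 = 2, so A₂/A₁ = 2^(1/0.313) = 2^3.195
ln(A₂/A₁) = ln 2 / 0.313 = 0.6931 / 0.313 = 2.2145
A₂/A₁ = e^2.2145 ≈ 9.157

9.16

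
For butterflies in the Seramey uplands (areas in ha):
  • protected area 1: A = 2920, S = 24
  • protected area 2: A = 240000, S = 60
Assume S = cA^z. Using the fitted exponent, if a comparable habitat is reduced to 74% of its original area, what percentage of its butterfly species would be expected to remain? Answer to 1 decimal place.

93.9%

z = ln(60/24) / ln(240000/2920) = 0.9163 / 4.4091 = 0.2078
S_new/S_old = (A_new/A_old)^z = 0.74^0.2078 = exp(0.2078 × -0.3011) = 0.9393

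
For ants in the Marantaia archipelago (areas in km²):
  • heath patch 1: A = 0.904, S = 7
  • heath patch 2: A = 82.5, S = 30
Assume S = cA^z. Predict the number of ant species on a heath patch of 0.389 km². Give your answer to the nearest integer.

5

z = ln(30/7) / ln(82.5/0.904) = 1.4553 / 4.5137 = 0.3224
c = 7 / 0.904^0.3224 = 7 / 0.968 = 7.232
S₃ = 7.232 × 0.389^0.3224 = 7.232 × 0.7376 ≈ 5.334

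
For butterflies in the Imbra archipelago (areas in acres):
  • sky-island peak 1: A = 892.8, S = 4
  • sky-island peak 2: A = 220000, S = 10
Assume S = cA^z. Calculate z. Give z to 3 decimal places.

0.166

Taking logs: ln S = ln c + z ln A, so z = (ln S₂ − ln S₁)/(ln A₂ − ln A₁).
z = ln(10/4) / ln(220000/892.8) = ln(2.5) / ln(246.4) = 0.9163 / 5.5070 = 0.1664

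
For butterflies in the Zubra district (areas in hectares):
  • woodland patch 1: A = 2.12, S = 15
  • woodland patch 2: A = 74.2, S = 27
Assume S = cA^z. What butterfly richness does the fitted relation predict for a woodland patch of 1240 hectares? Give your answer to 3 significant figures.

43.0

z = ln(27/15) / ln(74.2/2.12) = 0.5878 / 3.5553 = 0.1653
c = 15 / 2.12^0.1653 = 15 / 1.132 = 13.25
S₃ = 13.25 × 1240^0.1653 = 13.25 × 3.247 ≈ 43.01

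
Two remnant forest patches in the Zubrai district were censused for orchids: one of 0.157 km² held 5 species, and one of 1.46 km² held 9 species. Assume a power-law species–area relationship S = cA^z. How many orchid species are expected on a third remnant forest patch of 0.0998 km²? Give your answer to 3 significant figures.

z = ln(9/5) / ln(1.46/0.157) = 0.5878 / 2.2299 = 0.2636
c = 5 / 0.157^0.2636 = 5 / 0.6138 = 8.146
S₃ = 8.146 × 0.0998^0.2636 = 8.146 × 0.5447 ≈ 4.437

4.44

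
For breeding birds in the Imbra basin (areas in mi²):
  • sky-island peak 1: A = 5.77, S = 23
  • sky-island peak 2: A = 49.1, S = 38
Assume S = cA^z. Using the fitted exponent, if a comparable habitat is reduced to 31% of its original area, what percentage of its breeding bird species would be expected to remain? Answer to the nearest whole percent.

76%

z = ln(38/23) / ln(49.1/5.77) = 0.5021 / 2.1412 = 0.2345
S_new/S_old = (A_new/A_old)^z = 0.31^0.2345 = exp(0.2345 × -1.1712) = 0.7599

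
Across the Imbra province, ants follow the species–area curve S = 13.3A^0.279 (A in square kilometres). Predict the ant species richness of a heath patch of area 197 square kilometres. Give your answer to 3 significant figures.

S = 13.3 × 197^0.279
ln S = ln 13.3 + 0.279 × ln 197 = 2.5878 + 0.279 × 5.2832 = 4.0618
S = e^4.0618 ≈ 58.08

58.1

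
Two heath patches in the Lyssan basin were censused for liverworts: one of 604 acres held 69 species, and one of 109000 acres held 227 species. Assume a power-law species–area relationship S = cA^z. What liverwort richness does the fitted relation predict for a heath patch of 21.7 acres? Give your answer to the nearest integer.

z = ln(227/69) / ln(109000/604) = 1.1908 / 5.1955 = 0.2292
c = 69 / 604^0.2292 = 69 / 4.339 = 15.9
S₃ = 15.9 × 21.7^0.2292 = 15.9 × 2.025 ≈ 32.19

32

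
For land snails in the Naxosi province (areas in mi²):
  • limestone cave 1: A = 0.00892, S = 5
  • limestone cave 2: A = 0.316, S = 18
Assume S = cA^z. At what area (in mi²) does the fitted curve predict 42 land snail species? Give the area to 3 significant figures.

3.35 mi²

z = ln(18/5) / ln(0.316/0.00892) = 1.2809 / 3.5674 = 0.3591
c = 5 / 0.00892^0.3591 = 5 / 0.1837 = 27.22
A = (42/27.22)^(1/0.3591) ⇒ ln A = ln(1.543)/0.3591 = 1.2077
A = e^1.2077 ≈ 3.346 mi²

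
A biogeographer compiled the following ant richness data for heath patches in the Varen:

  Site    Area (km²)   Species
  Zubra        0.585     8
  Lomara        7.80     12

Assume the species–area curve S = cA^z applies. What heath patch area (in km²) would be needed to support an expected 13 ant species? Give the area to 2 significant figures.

z = ln(12/8) / ln(7.8/0.585) = 0.4055 / 2.5903 = 0.1565
c = 8 / 0.585^0.1565 = 8 / 0.9195 = 8.7
A = (13/8.7)^(1/0.1565) ⇒ ln A = ln(1.494)/0.1565 = 2.5655
A = e^2.5655 ≈ 13.01 km²

13 km²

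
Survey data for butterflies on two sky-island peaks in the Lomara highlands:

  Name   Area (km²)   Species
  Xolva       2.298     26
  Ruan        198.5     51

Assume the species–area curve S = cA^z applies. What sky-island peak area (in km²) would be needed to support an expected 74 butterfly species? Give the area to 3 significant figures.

z = ln(51/26) / ln(198.5/2.298) = 0.6737 / 4.4587 = 0.1511
c = 26 / 2.298^0.1511 = 26 / 1.134 = 22.93
A = (74/22.93)^(1/0.1511) ⇒ ln A = ln(3.227)/0.1511 = 7.7543
A = e^7.7543 ≈ 2332 km²

2330 km²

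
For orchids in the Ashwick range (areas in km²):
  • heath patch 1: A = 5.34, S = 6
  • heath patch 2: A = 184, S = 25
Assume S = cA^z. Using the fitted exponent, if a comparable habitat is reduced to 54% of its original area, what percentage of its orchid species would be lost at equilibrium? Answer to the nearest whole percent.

z = ln(25/6) / ln(184/5.34) = 1.4271 / 3.5397 = 0.4032
S_new/S_old = (A_new/A_old)^z = 0.54^0.4032 = exp(0.4032 × -0.6162) = 0.78
Fraction lost = 1 − 0.78 = 0.22

22%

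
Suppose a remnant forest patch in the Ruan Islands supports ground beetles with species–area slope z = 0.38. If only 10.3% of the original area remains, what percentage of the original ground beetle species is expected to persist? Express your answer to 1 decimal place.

S_new/S_old = (A_new/A_old)^z = 0.103^0.38
= exp(0.38 × ln 0.103) = exp(0.38 × -2.2730) = exp(-0.8637) ≈ 0.4216

42.2%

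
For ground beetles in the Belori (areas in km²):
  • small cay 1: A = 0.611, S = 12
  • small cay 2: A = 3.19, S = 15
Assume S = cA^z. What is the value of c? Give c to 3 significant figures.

12.8

z = ln(S₂/S₁) / ln(A₂/A₁) = ln(15/12) / ln(3.19/0.611) = 0.2231 / 1.6527 = 0.1350
c = S₁ / A₁^z = 12 / 0.611^0.1350 = 12 / 0.9356 = 12.83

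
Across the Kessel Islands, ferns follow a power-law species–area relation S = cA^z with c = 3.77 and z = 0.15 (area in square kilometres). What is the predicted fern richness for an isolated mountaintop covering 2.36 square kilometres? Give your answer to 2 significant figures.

S = 3.77 × 2.36^0.15
ln S = ln 3.77 + 0.15 × ln 2.36 = 1.3271 + 0.15 × 0.8587 = 1.4559
S = e^1.4559 ≈ 4.288

4.3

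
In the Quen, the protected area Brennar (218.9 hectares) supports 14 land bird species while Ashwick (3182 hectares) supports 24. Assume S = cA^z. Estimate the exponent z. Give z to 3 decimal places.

0.201

Taking logs: ln S = ln c + z ln A, so z = (ln S₂ − ln S₁)/(ln A₂ − ln A₁).
z = ln(24/14) / ln(3182/218.9) = ln(1.714) / ln(14.54) = 0.5390 / 2.6767 = 0.2014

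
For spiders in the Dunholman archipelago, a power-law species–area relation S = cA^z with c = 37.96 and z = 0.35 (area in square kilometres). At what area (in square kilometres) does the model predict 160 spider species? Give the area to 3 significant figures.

160 = 37.96 × A^0.35  ⇒  A^0.35 = 160/37.96 = 4.215
ln A = ln(4.215) / 0.35 = 1.4386 / 0.35 = 4.1104
A = e^4.1104 ≈ 60.97 square kilometres

61.0 square kilometres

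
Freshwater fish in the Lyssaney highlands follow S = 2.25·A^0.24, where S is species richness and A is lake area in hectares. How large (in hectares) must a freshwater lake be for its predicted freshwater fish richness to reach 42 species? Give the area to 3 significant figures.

42 = 2.25 × A^0.24  ⇒  A^0.24 = 42/2.25 = 18.67
ln A = ln(18.67) / 0.24 = 2.9267 / 0.24 = 12.1947
A = e^12.1947 ≈ 197748 hectares

198000 hectares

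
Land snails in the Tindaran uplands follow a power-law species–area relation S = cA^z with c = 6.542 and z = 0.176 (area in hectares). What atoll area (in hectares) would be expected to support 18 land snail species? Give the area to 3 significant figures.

18 = 6.542 × A^0.176  ⇒  A^0.176 = 18/6.542 = 2.751
ln A = ln(2.751) / 0.176 = 1.0121 / 0.176 = 5.7507
A = e^5.7507 ≈ 314.4 hectares

314 hectares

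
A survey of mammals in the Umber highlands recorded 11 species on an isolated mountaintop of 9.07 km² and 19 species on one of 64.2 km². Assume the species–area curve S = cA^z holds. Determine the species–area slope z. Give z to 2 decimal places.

Taking logs: ln S = ln c + z ln A, so z = (ln S₂ − ln S₁)/(ln A₂ − ln A₁).
z = ln(19/11) / ln(64.2/9.07) = ln(1.727) / ln(7.078) = 0.5465 / 1.9570 = 0.2793

0.28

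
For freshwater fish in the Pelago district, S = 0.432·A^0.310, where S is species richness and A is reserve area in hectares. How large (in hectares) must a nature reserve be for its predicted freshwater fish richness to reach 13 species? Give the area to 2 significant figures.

13 = 0.432 × A^0.31  ⇒  A^0.31 = 13/0.432 = 30.09
ln A = ln(30.09) / 0.31 = 3.4043 / 0.31 = 10.9815
A = e^10.9815 ≈ 58779 hectares

59000 hectares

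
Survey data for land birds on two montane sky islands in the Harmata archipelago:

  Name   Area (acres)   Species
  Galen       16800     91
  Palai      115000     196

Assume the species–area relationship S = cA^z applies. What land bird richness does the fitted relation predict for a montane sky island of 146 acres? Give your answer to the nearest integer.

14

z = ln(196/91) / ln(115000/16800) = 0.7673 / 1.9236 = 0.3989
c = 91 / 16800^0.3989 = 91 / 48.46 = 1.878
S₃ = 1.878 × 146^0.3989 = 1.878 × 7.3 ≈ 13.71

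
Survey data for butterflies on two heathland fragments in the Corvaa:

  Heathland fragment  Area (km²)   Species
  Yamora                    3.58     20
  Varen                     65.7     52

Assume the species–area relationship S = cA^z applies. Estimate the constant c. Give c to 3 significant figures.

13.2

z = ln(S₂/S₁) / ln(A₂/A₁) = ln(52/20) / ln(65.7/3.58) = 0.9555 / 2.9097 = 0.3284
c = S₁ / A₁^z = 20 / 3.58^0.3284 = 20 / 1.52 = 13.16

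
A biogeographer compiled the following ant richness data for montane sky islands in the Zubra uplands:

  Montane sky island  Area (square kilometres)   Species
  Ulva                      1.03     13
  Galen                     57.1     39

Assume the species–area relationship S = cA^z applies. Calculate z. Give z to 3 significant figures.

0.274

Taking logs: ln S = ln c + z ln A, so z = (ln S₂ − ln S₁)/(ln A₂ − ln A₁).
z = ln(39/13) / ln(57.1/1.03) = ln(3) / ln(55.44) = 1.0986 / 4.0152 = 0.2736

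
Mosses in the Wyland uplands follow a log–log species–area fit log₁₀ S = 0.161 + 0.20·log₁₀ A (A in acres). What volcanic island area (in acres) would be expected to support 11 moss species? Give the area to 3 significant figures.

25200 acres

11 = 1.449 × A^0.2  ⇒  A^0.2 = 11/1.449 = 7.593
ln A = ln(7.593) / 0.2 = 2.0272 / 0.2 = 10.1359
A = e^10.1359 ≈ 25233 acres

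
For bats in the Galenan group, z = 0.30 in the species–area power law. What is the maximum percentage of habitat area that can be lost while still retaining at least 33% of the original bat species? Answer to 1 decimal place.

97.5%

Need (A_new/A_old)^0.3 = 0.33, so A_new/A_old = 0.33^(1/0.3) = 0.33^3.333
ln(A_new/A_old) = ln 0.33 / 0.3 = -1.1087 / 0.3 = -3.6955
A_new/A_old = e^-3.6955 ≈ 0.02483
Fraction that can be lost = 1 − 0.02483 = 0.9752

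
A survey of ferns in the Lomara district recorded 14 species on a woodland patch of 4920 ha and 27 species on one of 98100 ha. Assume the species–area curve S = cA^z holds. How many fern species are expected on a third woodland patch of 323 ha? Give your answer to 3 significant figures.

z = ln(27/14) / ln(98100/4920) = 0.6568 / 2.9927 = 0.2195
c = 14 / 4920^0.2195 = 14 / 6.46 = 2.167
S₃ = 2.167 × 323^0.2195 = 2.167 × 3.554 ≈ 7.701

7.70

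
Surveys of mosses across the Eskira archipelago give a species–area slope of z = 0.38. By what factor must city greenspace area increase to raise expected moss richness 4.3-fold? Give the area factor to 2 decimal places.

46.45

(A₂/A₁)^0.38 = 4.3, so A₂/A₁ = 4.3^(1/0.38) = 4.3^2.632
ln(A₂/A₁) = ln 4.3 / 0.38 = 1.4586 / 0.38 = 3.8385
A₂/A₁ = e^3.8385 ≈ 46.45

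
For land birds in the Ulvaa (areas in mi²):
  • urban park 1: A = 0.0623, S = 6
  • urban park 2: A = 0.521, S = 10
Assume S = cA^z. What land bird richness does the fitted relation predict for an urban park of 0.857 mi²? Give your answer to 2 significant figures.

11

z = ln(10/6) / ln(0.521/0.0623) = 0.5108 / 2.1238 = 0.2405
c = 6 / 0.0623^0.2405 = 6 / 0.5129 = 11.7
S₃ = 11.7 × 0.857^0.2405 = 11.7 × 0.9636 ≈ 11.27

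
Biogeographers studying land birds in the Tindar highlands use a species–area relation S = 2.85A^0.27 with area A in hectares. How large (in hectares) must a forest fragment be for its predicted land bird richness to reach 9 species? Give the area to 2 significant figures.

71 hectares

9 = 2.85 × A^0.27  ⇒  A^0.27 = 9/2.85 = 3.158
ln A = ln(3.158) / 0.27 = 1.1499 / 0.27 = 4.2589
A = e^4.2589 ≈ 70.73 hectares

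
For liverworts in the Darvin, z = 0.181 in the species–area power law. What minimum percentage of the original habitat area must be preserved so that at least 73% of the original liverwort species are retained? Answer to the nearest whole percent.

Need (A_new/A_old)^0.181 = 0.73, so A_new/A_old = 0.73^(1/0.181) = 0.73^5.525
ln(A_new/A_old) = ln 0.73 / 0.181 = -0.3147 / 0.181 = -1.7387
A_new/A_old = e^-1.7387 ≈ 0.1757

18%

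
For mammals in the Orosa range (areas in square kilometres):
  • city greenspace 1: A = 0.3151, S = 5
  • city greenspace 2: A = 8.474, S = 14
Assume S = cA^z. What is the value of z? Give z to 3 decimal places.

Taking logs: ln S = ln c + z ln A, so z = (ln S₂ − ln S₁)/(ln A₂ − ln A₁).
z = ln(14/5) / ln(8.474/0.3151) = ln(2.8) / ln(26.89) = 1.0296 / 3.2919 = 0.3128

0.313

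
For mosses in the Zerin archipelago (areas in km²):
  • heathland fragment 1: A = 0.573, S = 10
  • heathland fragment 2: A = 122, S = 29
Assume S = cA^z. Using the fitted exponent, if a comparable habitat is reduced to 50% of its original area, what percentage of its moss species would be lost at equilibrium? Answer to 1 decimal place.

z = ln(29/10) / ln(122/0.573) = 1.0647 / 5.3609 = 0.1986
S_new/S_old = (A_new/A_old)^z = 0.5^0.1986 = exp(0.1986 × -0.6931) = 0.8714
Fraction lost = 1 − 0.8714 = 0.1286

12.9%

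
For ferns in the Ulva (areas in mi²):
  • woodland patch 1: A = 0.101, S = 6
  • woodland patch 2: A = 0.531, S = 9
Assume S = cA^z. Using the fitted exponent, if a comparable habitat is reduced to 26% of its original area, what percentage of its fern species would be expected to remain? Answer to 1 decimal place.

72.0%

z = ln(9/6) / ln(0.531/0.101) = 0.4055 / 1.6596 = 0.2443
S_new/S_old = (A_new/A_old)^z = 0.26^0.2443 = exp(0.2443 × -1.3471) = 0.7196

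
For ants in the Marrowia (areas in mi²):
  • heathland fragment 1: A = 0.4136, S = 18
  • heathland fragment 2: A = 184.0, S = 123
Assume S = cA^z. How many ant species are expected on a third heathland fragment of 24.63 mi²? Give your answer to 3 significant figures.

z = ln(123/18) / ln(184/0.4136) = 1.9218 / 6.0978 = 0.3152
c = 18 / 0.4136^0.3152 = 18 / 0.7571 = 23.77
S₃ = 23.77 × 24.63^0.3152 = 23.77 × 2.745 ≈ 65.26

65.3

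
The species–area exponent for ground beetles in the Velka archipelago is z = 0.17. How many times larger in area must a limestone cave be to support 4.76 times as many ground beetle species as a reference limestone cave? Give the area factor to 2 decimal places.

9681.07

(A₂/A₁)^0.17 = 4.76, so A₂/A₁ = 4.76^(1/0.17) = 4.76^5.882
ln(A₂/A₁) = ln 4.76 / 0.17 = 1.5602 / 0.17 = 9.1779
A₂/A₁ = e^9.1779 ≈ 9681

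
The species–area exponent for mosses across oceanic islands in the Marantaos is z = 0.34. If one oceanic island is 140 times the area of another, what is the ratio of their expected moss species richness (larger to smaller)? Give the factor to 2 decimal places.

5.37

S₂/S₁ = (A₂/A₁)^z = 140^0.34
ln(S₂/S₁) = 0.34 × ln 140 = 0.34 × 4.9416 = 1.6802
S₂/S₁ = e^1.6802 ≈ 5.366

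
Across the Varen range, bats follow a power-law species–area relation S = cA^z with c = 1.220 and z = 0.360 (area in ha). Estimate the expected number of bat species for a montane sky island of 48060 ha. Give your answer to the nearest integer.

S = 1.22 × 48060^0.36 = 1.22 × 48.47 ≈ 59.13

59 species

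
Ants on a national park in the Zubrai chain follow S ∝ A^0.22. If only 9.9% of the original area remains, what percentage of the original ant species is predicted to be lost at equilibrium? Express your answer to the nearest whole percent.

S_new/S_old = (A_new/A_old)^z = 0.099^0.22
= exp(0.22 × ln 0.099) = exp(0.22 × -2.3126) = exp(-0.5088) ≈ 0.6012
Fraction lost = 1 − 0.6012 = 0.3988

40%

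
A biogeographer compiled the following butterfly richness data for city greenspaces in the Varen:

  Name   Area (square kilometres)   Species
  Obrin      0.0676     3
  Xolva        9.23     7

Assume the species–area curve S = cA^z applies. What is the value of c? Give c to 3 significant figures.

4.77

z = ln(S₂/S₁) / ln(A₂/A₁) = ln(7/3) / ln(9.23/0.0676) = 0.8473 / 4.9166 = 0.1723
c = S₁ / A₁^z = 3 / 0.0676^0.1723 = 3 / 0.6286 = 4.773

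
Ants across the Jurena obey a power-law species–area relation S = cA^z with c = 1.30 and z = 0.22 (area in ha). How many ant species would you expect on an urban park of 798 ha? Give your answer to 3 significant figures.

S = 1.3 × 798^0.22 = 1.3 × 4.35 ≈ 5.654

5.65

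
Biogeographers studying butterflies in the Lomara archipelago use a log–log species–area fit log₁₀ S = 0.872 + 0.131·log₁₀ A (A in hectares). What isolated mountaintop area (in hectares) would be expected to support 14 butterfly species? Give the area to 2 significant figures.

14 = 7.447 × A^0.131  ⇒  A^0.131 = 14/7.447 = 1.88
ln A = ln(1.88) / 0.131 = 0.6312 / 0.131 = 4.8183
A = e^4.8183 ≈ 123.8 hectares

120 hectares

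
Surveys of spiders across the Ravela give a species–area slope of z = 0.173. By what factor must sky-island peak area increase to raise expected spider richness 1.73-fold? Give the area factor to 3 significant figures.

(A₂/A₁)^0.173 = 1.73, so A₂/A₁ = 1.73^(1/0.173) = 1.73^5.78
ln(A₂/A₁) = ln 1.73 / 0.173 = 0.5481 / 0.173 = 3.1683
A₂/A₁ = e^3.1683 ≈ 23.77

23.8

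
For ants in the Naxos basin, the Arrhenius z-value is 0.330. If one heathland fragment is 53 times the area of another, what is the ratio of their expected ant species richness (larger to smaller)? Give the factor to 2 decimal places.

S₂/S₁ = (A₂/A₁)^z = 53^0.33
ln(S₂/S₁) = 0.33 × ln 53 = 0.33 × 3.9703 = 1.3102
S₂/S₁ = e^1.3102 ≈ 3.707

3.71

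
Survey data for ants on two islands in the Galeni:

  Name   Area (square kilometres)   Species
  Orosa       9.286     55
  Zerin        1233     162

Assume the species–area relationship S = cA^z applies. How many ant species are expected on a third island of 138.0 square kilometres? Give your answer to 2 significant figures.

z = ln(162/55) / ln(1233/9.286) = 1.0803 / 4.8887 = 0.2210
c = 55 / 9.286^0.2210 = 55 / 1.636 = 33.61
S₃ = 33.61 × 138^0.2210 = 33.61 × 2.971 ≈ 99.85

100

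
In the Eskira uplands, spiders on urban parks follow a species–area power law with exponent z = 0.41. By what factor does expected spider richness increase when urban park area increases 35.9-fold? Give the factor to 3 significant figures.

S₂/S₁ = (A₂/A₁)^z = 35.9^0.41
ln(S₂/S₁) = 0.41 × ln 35.9 = 0.41 × 3.5807 = 1.4681
S₂/S₁ = e^1.4681 ≈ 4.341

4.34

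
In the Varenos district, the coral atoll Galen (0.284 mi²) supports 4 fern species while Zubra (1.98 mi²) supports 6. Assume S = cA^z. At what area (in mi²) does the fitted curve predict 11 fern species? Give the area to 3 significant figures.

36.1 mi²

z = ln(6/4) / ln(1.98/0.284) = 0.4055 / 1.9419 = 0.2088
c = 4 / 0.284^0.2088 = 4 / 0.7689 = 5.202
A = (11/5.202)^(1/0.2088) ⇒ ln A = ln(2.114)/0.2088 = 3.5860
A = e^3.5860 ≈ 36.09 mi²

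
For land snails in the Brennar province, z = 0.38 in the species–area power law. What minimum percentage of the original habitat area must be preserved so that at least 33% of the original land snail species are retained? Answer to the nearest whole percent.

5%

Need (A_new/A_old)^0.38 = 0.33, so A_new/A_old = 0.33^(1/0.38) = 0.33^2.632
ln(A_new/A_old) = ln 0.33 / 0.38 = -1.1087 / 0.38 = -2.9175
A_new/A_old = e^-2.9175 ≈ 0.05407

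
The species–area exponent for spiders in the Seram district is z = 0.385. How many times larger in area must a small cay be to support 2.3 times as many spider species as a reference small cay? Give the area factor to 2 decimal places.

(A₂/A₁)^0.385 = 2.3, so A₂/A₁ = 2.3^(1/0.385) = 2.3^2.597
ln(A₂/A₁) = ln 2.3 / 0.385 = 0.8329 / 0.385 = 2.1634
A₂/A₁ = e^2.1634 ≈ 8.701

8.70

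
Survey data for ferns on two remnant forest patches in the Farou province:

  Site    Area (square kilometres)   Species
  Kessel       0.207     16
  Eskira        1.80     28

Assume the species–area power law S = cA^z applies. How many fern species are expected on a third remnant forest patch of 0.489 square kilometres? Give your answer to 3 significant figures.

z = ln(28/16) / ln(1.8/0.207) = 0.5596 / 2.1628 = 0.2587
c = 16 / 0.207^0.2587 = 16 / 0.6653 = 24.05
S₃ = 24.05 × 0.489^0.2587 = 24.05 × 0.831 ≈ 19.99

20.0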